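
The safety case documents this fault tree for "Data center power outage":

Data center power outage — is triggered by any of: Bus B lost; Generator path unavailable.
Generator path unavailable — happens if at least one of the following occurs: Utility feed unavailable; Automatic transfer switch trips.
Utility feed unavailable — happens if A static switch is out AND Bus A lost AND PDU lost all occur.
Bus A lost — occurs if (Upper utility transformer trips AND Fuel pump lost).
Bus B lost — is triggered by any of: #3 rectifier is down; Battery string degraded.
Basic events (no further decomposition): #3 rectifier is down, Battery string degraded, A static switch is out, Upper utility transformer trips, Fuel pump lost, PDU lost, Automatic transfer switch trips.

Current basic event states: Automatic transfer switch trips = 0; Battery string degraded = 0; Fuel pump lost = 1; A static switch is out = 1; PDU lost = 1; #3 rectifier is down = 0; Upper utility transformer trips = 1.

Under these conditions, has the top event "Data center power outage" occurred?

Yes

Bus B lost [OR]: #3 rectifier is down=not, Battery string degraded=not → no input occurs → does not occur.
Bus A lost [AND]: Upper utility transformer trips=occurs, Fuel pump lost=occurs → all inputs occur → occurs.
Utility feed unavailable [AND]: A static switch is out=occurs, Bus A lost=occurs, PDU lost=occurs → all inputs occur → occurs.
Generator path unavailable [OR]: Utility feed unavailable=occurs, Automatic transfer switch trips=not → at least one input occurs → occurs.
Data center power outage [OR]: Bus B lost=not, Generator path unavailable=occurs → at least one input occurs → occurs.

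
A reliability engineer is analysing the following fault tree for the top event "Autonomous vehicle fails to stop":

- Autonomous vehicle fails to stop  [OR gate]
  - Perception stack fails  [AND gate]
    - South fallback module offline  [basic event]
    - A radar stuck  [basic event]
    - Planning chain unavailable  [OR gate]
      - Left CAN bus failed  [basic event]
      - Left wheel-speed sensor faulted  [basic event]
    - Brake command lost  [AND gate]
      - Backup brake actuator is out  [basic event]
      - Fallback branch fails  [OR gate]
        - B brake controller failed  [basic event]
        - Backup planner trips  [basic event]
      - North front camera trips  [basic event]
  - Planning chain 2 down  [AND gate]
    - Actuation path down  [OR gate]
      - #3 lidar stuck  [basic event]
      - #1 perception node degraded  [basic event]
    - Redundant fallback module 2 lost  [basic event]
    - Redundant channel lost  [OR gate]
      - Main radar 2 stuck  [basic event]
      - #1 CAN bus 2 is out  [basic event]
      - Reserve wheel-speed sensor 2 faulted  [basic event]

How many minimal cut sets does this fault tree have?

10

Planning chain unavailable [OR]: union of children's cut sets → 2 cut set(s).
Fallback branch fails [OR]: union of children's cut sets → 2 cut set(s).
Brake command lost [AND]: one cut set from each child combined → 1 × 2 × 1 = 2 cut set(s).
Perception stack fails [AND]: one cut set from each child combined → 1 × 1 × 2 × 2 = 4 cut set(s).
Actuation path down [OR]: union of children's cut sets → 2 cut set(s).
Redundant channel lost [OR]: union of children's cut sets → 3 cut set(s).
Planning chain 2 down [AND]: one cut set from each child combined → 2 × 1 × 3 = 6 cut set(s).
Autonomous vehicle fails to stop [OR]: union of children's cut sets → 10 cut set(s).
Minimal cut sets: {A radar stuck, B brake controller failed, Backup brake actuator is out, Left CAN bus failed, North front camera trips, South fallback module offline}; {A radar stuck, Backup brake actuator is out, Backup planner trips, Left CAN bus failed, North front camera trips, South fallback module offline}; {A radar stuck, B brake controller failed, Backup brake actuator is out, Left wheel-speed sensor faulted, North front camera trips, South fallback module offline}; {A radar stuck, Backup brake actuator is out, Backup planner trips, Left wheel-speed sensor faulted, North front camera trips, South fallback module offline}; {#3 lidar stuck, Main radar 2 stuck, Redundant fallback module 2 lost}; {#1 CAN bus 2 is out, #3 lidar stuck, Redundant fallback module 2 lost}; {#3 lidar stuck, Redundant fallback module 2 lost, Reserve wheel-speed sensor 2 faulted}; {#1 perception node degraded, Main radar 2 stuck, Redundant fallback module 2 lost}; {#1 CAN bus 2 is out, #1 perception node degraded, Redundant fallback module 2 lost}; {#1 perception node degraded, Redundant fallback module 2 lost, Reserve wheel-speed sensor 2 faulted}.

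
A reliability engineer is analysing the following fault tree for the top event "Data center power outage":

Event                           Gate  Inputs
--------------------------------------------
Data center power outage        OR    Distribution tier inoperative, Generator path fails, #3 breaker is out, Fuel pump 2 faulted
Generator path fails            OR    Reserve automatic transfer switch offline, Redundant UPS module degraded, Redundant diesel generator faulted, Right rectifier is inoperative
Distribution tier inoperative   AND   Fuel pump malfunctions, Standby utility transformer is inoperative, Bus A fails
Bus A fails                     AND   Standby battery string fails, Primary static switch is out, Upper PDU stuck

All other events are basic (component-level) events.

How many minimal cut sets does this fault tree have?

Bus A fails [AND]: one cut set from each child combined → 1 × 1 × 1 = 1 cut set(s).
Distribution tier inoperative [AND]: one cut set from each child combined → 1 × 1 × 1 = 1 cut set(s).
Generator path fails [OR]: union of children's cut sets → 4 cut set(s).
Data center power outage [OR]: union of children's cut sets → 7 cut set(s).
Minimal cut sets: {Fuel pump malfunctions, Primary static switch is out, Standby battery string fails, Standby utility transformer is inoperative, Upper PDU stuck}; {Reserve automatic transfer switch offline}; {Redundant UPS module degraded}; {Redundant diesel generator faulted}; {Right rectifier is inoperative}; {#3 breaker is out}; {Fuel pump 2 faulted}.

7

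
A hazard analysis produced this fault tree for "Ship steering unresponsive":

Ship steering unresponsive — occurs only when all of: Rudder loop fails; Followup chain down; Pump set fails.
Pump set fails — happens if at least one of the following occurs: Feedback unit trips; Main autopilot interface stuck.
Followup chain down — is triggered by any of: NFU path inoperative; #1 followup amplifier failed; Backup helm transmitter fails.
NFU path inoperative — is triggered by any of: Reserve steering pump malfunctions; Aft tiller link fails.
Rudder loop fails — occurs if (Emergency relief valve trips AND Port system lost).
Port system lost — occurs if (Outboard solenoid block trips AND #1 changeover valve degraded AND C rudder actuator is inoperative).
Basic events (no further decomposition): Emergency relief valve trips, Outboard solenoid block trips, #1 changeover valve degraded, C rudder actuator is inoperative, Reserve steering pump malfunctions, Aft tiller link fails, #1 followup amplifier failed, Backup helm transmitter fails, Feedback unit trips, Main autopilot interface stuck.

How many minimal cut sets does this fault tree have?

8

Port system lost [AND]: one cut set from each child combined → 1 × 1 × 1 = 1 cut set(s).
Rudder loop fails [AND]: one cut set from each child combined → 1 × 1 = 1 cut set(s).
NFU path inoperative [OR]: union of children's cut sets → 2 cut set(s).
Followup chain down [OR]: union of children's cut sets → 4 cut set(s).
Pump set fails [OR]: union of children's cut sets → 2 cut set(s).
Ship steering unresponsive [AND]: one cut set from each child combined → 1 × 4 × 2 = 8 cut set(s).
Minimal cut sets: {#1 changeover valve degraded, C rudder actuator is inoperative, Emergency relief valve trips, Feedback unit trips, Outboard solenoid block trips, Reserve steering pump malfunctions}; {#1 changeover valve degraded, C rudder actuator is inoperative, Emergency relief valve trips, Main autopilot interface stuck, Outboard solenoid block trips, Reserve steering pump malfunctions}; {#1 changeover valve degraded, Aft tiller link fails, C rudder actuator is inoperative, Emergency relief valve trips, Feedback unit trips, Outboard solenoid block trips}; {#1 changeover valve degraded, Aft tiller link fails, C rudder actuator is inoperative, Emergency relief valve trips, Main autopilot interface stuck, Outboard solenoid block trips}; {#1 changeover valve degraded, #1 followup amplifier failed, C rudder actuator is inoperative, Emergency relief valve trips, Feedback unit trips, Outboard solenoid block trips}; {#1 changeover valve degraded, #1 followup amplifier failed, C rudder actuator is inoperative, Emergency relief valve trips, Main autopilot interface stuck, Outboard solenoid block trips}; {#1 changeover valve degraded, Backup helm transmitter fails, C rudder actuator is inoperative, Emergency relief valve trips, Feedback unit trips, Outboard solenoid block trips}; {#1 changeover valve degraded, Backup helm transmitter fails, C rudder actuator is inoperative, Emergency relief valve trips, Main autopilot interface stuck, Outboard solenoid block trips}.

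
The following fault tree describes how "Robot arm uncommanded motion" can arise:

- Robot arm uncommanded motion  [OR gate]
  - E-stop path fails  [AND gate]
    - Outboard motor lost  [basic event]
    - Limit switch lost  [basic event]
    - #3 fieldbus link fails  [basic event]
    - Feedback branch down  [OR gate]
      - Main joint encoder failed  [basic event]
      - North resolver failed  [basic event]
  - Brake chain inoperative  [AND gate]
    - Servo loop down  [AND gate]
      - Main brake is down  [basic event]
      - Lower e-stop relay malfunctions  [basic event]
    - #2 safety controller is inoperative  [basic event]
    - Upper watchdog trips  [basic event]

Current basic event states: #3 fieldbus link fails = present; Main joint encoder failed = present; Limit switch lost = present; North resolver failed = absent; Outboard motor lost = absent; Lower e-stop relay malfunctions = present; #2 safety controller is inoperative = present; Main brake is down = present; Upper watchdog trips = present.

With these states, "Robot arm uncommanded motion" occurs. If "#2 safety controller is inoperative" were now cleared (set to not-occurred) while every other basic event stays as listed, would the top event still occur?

Counterfactual: set "#2 safety controller is inoperative" to not occurred.
Feedback branch down [OR]: Main joint encoder failed=occurs, North resolver failed=not → at least one input occurs → occurs.
E-stop path fails [AND]: Outboard motor lost=not, Limit switch lost=occurs, #3 fieldbus link fails=occurs, Feedback branch down=occurs → not all inputs occur → does not occur.
Servo loop down [AND]: Main brake is down=occurs, Lower e-stop relay malfunctions=occurs → all inputs occur → occurs.
Brake chain inoperative [AND]: Servo loop down=occurs, #2 safety controller is inoperative=not, Upper watchdog trips=occurs → not all inputs occur → does not occur.
Robot arm uncommanded motion [OR]: E-stop path fails=not, Brake chain inoperative=not → no input occurs → does not occur.

No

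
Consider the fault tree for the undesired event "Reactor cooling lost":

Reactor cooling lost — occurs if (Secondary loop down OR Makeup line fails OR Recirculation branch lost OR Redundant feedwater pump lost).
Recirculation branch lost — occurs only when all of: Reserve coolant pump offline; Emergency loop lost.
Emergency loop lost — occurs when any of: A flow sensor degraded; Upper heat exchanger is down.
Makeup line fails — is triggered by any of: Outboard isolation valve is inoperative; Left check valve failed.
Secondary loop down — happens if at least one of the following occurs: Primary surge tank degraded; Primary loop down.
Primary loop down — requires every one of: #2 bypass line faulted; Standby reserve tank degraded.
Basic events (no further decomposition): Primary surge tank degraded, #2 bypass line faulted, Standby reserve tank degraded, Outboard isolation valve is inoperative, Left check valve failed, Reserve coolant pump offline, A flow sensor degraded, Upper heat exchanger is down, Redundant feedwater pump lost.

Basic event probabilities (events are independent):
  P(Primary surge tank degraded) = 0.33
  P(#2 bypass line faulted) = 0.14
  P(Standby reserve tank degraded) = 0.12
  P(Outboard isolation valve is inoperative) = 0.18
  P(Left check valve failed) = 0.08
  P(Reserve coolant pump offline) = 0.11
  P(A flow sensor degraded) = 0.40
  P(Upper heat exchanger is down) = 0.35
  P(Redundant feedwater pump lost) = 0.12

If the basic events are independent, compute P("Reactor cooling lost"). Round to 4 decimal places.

0.5920

P(Primary loop down) [AND] = 0.14 × 0.12 = 0.016800
P(Secondary loop down) [OR] = 1 − (1−0.33) × (1−0.016800) = 0.341256
P(Makeup line fails) [OR] = 1 − (1−0.18) × (1−0.08) = 0.245600
P(Emergency loop lost) [OR] = 1 − (1−0.40) × (1−0.35) = 0.610000
P(Recirculation branch lost) [AND] = 0.11 × 0.610000 = 0.067100
P(Reactor cooling lost) [OR] = 1 − (1−0.341256) × (1−0.245600) × (1−0.067100) × (1−0.12) = 0.592023
Rounded to 4 decimal places: P(Reactor cooling lost) ≈ 0.5920.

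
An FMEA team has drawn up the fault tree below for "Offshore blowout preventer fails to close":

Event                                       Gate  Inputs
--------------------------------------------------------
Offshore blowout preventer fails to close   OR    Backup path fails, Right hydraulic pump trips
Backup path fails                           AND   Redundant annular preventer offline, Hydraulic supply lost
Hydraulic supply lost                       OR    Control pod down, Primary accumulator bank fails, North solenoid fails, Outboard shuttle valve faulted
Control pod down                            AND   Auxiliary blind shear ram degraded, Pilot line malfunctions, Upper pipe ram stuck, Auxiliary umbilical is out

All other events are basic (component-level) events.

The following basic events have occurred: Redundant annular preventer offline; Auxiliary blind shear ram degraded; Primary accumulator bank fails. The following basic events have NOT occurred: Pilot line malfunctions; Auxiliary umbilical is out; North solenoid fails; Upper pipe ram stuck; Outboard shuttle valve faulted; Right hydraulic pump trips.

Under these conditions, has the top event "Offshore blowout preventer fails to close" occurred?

Control pod down [AND]: Auxiliary blind shear ram degraded=occurs, Pilot line malfunctions=not, Upper pipe ram stuck=not, Auxiliary umbilical is out=not → not all inputs occur → does not occur.
Hydraulic supply lost [OR]: Control pod down=not, Primary accumulator bank fails=occurs, North solenoid fails=not, Outboard shuttle valve faulted=not → at least one input occurs → occurs.
Backup path fails [AND]: Redundant annular preventer offline=occurs, Hydraulic supply lost=occurs → all inputs occur → occurs.
Offshore blowout preventer fails to close [OR]: Backup path fails=occurs, Right hydraulic pump trips=not → at least one input occurs → occurs.

Yes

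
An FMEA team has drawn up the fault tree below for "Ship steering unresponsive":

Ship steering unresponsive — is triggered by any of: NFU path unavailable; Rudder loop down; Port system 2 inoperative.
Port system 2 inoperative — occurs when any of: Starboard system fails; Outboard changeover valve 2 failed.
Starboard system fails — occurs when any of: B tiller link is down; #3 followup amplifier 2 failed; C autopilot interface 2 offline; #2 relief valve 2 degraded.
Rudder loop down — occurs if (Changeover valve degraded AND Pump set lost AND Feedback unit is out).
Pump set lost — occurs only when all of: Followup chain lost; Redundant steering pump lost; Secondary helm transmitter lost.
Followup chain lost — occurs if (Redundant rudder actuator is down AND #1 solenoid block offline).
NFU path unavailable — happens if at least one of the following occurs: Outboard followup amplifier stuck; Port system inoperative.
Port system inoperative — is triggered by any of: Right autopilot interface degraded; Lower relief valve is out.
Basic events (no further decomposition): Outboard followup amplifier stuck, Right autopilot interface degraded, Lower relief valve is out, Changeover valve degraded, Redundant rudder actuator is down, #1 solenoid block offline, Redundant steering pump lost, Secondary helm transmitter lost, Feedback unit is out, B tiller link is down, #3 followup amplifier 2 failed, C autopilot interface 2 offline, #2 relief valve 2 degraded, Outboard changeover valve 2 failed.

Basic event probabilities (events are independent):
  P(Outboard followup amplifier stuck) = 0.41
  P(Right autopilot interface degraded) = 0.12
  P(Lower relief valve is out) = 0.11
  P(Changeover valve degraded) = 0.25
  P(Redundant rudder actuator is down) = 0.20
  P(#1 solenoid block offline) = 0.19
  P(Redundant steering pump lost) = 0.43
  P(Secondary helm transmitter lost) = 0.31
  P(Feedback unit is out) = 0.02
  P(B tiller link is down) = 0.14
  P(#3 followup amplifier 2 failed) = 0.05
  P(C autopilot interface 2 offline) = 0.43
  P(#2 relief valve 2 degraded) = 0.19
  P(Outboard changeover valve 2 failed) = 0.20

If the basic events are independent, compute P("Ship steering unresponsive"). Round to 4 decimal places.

0.8606

P(Port system inoperative) [OR] = 1 − (1−0.12) × (1−0.11) = 0.216800
P(NFU path unavailable) [OR] = 1 − (1−0.41) × (1−0.216800) = 0.537912
P(Followup chain lost) [AND] = 0.20 × 0.19 = 0.038000
P(Pump set lost) [AND] = 0.038000 × 0.43 × 0.31 = 0.005065
P(Rudder loop down) [AND] = 0.25 × 0.005065 × 0.02 = 0.000025
P(Starboard system fails) [OR] = 1 − (1−0.14) × (1−0.05) × (1−0.43) × (1−0.19) = 0.622791
P(Port system 2 inoperative) [OR] = 1 − (1−0.622791) × (1−0.20) = 0.698233
P(Ship steering unresponsive) [OR] = 1 − (1−0.537912) × (1−0.000025) × (1−0.698233) = 0.860561
Rounded to 4 decimal places: P(Ship steering unresponsive) ≈ 0.8606.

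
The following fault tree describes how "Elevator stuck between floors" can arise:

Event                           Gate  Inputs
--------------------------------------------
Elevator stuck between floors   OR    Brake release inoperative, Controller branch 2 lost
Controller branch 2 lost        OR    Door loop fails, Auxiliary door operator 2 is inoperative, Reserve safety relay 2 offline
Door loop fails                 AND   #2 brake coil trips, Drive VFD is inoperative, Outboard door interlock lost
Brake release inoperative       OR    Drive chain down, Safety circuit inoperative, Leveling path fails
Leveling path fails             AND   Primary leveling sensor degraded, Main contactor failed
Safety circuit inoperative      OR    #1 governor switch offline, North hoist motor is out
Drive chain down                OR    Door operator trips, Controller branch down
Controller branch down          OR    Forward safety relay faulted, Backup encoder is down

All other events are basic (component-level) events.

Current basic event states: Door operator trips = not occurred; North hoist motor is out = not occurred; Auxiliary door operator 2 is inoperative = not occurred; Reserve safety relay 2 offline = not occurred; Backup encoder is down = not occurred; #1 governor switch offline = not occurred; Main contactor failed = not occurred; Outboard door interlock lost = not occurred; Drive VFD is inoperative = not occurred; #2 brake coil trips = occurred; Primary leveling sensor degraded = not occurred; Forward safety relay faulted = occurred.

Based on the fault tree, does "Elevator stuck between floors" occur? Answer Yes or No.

Yes

Controller branch down [OR]: Forward safety relay faulted=occurs, Backup encoder is down=not → at least one input occurs → occurs.
Drive chain down [OR]: Door operator trips=not, Controller branch down=occurs → at least one input occurs → occurs.
Safety circuit inoperative [OR]: #1 governor switch offline=not, North hoist motor is out=not → no input occurs → does not occur.
Leveling path fails [AND]: Primary leveling sensor degraded=not, Main contactor failed=not → not all inputs occur → does not occur.
Brake release inoperative [OR]: Drive chain down=occurs, Safety circuit inoperative=not, Leveling path fails=not → at least one input occurs → occurs.
Door loop fails [AND]: #2 brake coil trips=occurs, Drive VFD is inoperative=not, Outboard door interlock lost=not → not all inputs occur → does not occur.
Controller branch 2 lost [OR]: Door loop fails=not, Auxiliary door operator 2 is inoperative=not, Reserve safety relay 2 offline=not → no input occurs → does not occur.
Elevator stuck between floors [OR]: Brake release inoperative=occurs, Controller branch 2 lost=not → at least one input occurs → occurs.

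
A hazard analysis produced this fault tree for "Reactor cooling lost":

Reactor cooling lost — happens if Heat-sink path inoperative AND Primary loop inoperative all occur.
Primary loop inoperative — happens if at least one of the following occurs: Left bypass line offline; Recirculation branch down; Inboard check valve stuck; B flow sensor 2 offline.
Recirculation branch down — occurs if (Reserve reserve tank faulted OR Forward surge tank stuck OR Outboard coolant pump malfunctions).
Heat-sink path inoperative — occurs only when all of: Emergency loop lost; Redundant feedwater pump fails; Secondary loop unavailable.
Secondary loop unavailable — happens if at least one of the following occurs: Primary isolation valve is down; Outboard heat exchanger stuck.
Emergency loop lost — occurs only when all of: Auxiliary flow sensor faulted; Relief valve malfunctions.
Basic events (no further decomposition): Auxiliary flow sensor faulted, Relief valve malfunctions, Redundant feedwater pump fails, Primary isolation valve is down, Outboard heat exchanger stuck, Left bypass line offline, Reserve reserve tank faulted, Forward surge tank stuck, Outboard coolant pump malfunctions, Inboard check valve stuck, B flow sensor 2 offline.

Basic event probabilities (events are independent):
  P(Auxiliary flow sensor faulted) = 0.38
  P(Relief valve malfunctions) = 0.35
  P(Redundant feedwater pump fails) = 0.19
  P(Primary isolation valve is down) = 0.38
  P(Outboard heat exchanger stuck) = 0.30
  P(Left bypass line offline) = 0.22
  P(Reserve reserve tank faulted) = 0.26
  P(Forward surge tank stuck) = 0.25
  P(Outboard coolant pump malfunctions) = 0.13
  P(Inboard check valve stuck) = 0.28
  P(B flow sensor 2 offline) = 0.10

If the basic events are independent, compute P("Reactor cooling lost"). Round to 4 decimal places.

P(Emergency loop lost) [AND] = 0.38 × 0.35 = 0.133000
P(Secondary loop unavailable) [OR] = 1 − (1−0.38) × (1−0.30) = 0.566000
P(Heat-sink path inoperative) [AND] = 0.133000 × 0.19 × 0.566000 = 0.014303
P(Recirculation branch down) [OR] = 1 − (1−0.26) × (1−0.25) × (1−0.13) = 0.517150
P(Primary loop inoperative) [OR] = 1 − (1−0.22) × (1−0.517150) × (1−0.28) × (1−0.10) = 0.755948
P(Reactor cooling lost) [AND] = 0.014303 × 0.755948 = 0.010812
Rounded to 4 decimal places: P(Reactor cooling lost) ≈ 0.0108.

0.0108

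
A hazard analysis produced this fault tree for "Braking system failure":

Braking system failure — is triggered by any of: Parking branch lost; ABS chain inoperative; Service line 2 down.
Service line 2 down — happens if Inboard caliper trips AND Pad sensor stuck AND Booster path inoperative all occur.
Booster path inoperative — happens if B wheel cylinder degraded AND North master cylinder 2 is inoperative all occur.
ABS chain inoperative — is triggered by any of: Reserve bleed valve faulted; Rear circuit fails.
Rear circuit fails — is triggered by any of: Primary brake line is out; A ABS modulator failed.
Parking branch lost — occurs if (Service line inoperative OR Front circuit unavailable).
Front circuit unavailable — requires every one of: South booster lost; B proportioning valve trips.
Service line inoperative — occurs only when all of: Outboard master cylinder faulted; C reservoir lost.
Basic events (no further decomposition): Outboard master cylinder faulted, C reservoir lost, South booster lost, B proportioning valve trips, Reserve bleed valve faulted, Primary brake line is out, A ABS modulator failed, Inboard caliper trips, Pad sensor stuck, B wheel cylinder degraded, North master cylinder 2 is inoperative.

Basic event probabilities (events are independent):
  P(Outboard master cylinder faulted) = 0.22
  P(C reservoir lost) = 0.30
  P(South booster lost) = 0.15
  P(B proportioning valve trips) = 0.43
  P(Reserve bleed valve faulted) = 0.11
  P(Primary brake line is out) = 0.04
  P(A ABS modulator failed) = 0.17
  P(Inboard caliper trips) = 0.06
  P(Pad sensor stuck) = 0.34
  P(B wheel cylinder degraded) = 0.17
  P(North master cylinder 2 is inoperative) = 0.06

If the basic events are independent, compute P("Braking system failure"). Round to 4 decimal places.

0.3805

P(Service line inoperative) [AND] = 0.22 × 0.30 = 0.066000
P(Front circuit unavailable) [AND] = 0.15 × 0.43 = 0.064500
P(Parking branch lost) [OR] = 1 − (1−0.066000) × (1−0.064500) = 0.126243
P(Rear circuit fails) [OR] = 1 − (1−0.04) × (1−0.17) = 0.203200
P(ABS chain inoperative) [OR] = 1 − (1−0.11) × (1−0.203200) = 0.290848
P(Booster path inoperative) [AND] = 0.17 × 0.06 = 0.010200
P(Service line 2 down) [AND] = 0.06 × 0.34 × 0.010200 = 0.000208
P(Braking system failure) [OR] = 1 − (1−0.126243) × (1−0.290848) × (1−0.000208) = 0.380502
Rounded to 4 decimal places: P(Braking system failure) ≈ 0.3805.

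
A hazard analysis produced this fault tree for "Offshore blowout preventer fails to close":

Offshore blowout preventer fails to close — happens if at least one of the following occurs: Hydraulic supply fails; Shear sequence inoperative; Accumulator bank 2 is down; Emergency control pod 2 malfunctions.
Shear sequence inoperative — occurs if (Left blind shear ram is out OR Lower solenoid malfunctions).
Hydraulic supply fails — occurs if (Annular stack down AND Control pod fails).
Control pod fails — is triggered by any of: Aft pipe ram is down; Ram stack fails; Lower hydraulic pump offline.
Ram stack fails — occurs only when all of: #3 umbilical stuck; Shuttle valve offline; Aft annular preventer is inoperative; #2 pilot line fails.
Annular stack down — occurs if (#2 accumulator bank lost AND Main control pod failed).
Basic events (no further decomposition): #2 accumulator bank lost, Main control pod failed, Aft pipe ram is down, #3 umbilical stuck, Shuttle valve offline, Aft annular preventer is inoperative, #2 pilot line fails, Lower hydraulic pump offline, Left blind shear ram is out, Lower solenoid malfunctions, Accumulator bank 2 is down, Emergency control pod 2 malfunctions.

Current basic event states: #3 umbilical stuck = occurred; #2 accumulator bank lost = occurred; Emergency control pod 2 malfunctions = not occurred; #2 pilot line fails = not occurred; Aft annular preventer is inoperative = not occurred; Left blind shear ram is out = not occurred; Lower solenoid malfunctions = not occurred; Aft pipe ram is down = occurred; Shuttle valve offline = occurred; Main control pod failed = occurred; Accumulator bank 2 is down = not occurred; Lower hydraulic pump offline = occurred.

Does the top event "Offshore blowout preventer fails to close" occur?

Annular stack down [AND]: #2 accumulator bank lost=occurs, Main control pod failed=occurs → all inputs occur → occurs.
Ram stack fails [AND]: #3 umbilical stuck=occurs, Shuttle valve offline=occurs, Aft annular preventer is inoperative=not, #2 pilot line fails=not → not all inputs occur → does not occur.
Control pod fails [OR]: Aft pipe ram is down=occurs, Ram stack fails=not, Lower hydraulic pump offline=occurs → at least one input occurs → occurs.
Hydraulic supply fails [AND]: Annular stack down=occurs, Control pod fails=occurs → all inputs occur → occurs.
Shear sequence inoperative [OR]: Left blind shear ram is out=not, Lower solenoid malfunctions=not → no input occurs → does not occur.
Offshore blowout preventer fails to close [OR]: Hydraulic supply fails=occurs, Shear sequence inoperative=not, Accumulator bank 2 is down=not, Emergency control pod 2 malfunctions=not → at least one input occurs → occurs.

Yes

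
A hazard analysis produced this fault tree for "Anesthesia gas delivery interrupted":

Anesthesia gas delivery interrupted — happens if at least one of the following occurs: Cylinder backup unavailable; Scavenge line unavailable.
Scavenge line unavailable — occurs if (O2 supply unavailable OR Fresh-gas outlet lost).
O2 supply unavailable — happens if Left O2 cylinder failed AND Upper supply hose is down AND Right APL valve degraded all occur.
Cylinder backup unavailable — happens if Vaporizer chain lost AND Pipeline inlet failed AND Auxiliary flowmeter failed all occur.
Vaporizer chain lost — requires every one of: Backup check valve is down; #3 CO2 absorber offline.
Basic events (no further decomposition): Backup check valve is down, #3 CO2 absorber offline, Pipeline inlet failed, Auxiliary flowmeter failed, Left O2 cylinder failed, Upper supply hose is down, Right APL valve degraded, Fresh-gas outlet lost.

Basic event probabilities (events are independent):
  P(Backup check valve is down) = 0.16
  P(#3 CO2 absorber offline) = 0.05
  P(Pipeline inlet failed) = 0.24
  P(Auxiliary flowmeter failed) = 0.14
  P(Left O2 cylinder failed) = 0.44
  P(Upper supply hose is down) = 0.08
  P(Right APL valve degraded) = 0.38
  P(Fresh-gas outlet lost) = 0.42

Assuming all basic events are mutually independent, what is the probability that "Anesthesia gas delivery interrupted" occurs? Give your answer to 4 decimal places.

P(Vaporizer chain lost) [AND] = 0.16 × 0.05 = 0.008000
P(Cylinder backup unavailable) [AND] = 0.008000 × 0.24 × 0.14 = 0.000269
P(O2 supply unavailable) [AND] = 0.44 × 0.08 × 0.38 = 0.013376
P(Scavenge line unavailable) [OR] = 1 − (1−0.013376) × (1−0.42) = 0.427758
P(Anesthesia gas delivery interrupted) [OR] = 1 − (1−0.000269) × (1−0.427758) = 0.427912
Rounded to 4 decimal places: P(Anesthesia gas delivery interrupted) ≈ 0.4279.

0.4279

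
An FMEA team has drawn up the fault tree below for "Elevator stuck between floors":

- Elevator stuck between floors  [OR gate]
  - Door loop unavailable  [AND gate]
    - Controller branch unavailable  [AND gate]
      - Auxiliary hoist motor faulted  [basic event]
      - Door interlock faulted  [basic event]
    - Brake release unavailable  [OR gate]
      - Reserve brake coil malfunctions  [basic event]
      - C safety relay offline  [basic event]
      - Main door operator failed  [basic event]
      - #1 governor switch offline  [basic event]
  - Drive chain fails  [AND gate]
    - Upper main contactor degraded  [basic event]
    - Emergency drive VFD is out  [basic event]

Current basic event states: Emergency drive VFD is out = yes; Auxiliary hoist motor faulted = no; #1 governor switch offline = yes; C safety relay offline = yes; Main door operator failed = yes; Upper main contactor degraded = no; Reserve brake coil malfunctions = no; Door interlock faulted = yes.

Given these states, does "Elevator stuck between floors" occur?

No

Controller branch unavailable [AND]: Auxiliary hoist motor faulted=not, Door interlock faulted=occurs → not all inputs occur → does not occur.
Brake release unavailable [OR]: Reserve brake coil malfunctions=not, C safety relay offline=occurs, Main door operator failed=occurs, #1 governor switch offline=occurs → at least one input occurs → occurs.
Door loop unavailable [AND]: Controller branch unavailable=not, Brake release unavailable=occurs → not all inputs occur → does not occur.
Drive chain fails [AND]: Upper main contactor degraded=not, Emergency drive VFD is out=occurs → not all inputs occur → does not occur.
Elevator stuck between floors [OR]: Door loop unavailable=not, Drive chain fails=not → no input occurs → does not occur.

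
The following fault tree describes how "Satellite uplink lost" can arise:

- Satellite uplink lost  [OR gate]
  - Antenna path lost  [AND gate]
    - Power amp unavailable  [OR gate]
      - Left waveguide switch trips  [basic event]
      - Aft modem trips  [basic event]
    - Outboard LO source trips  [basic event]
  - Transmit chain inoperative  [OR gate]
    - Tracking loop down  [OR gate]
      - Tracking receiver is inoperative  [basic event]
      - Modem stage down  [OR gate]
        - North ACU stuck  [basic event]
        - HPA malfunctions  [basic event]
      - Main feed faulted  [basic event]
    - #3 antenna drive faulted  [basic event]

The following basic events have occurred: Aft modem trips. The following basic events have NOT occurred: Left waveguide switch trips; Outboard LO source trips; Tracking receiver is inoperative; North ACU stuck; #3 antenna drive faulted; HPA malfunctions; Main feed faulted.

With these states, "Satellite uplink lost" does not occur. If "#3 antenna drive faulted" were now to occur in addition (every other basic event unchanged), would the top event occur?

Counterfactual: set "#3 antenna drive faulted" to occurred.
Power amp unavailable [OR]: Left waveguide switch trips=not, Aft modem trips=occurs → at least one input occurs → occurs.
Antenna path lost [AND]: Power amp unavailable=occurs, Outboard LO source trips=not → not all inputs occur → does not occur.
Modem stage down [OR]: North ACU stuck=not, HPA malfunctions=not → no input occurs → does not occur.
Tracking loop down [OR]: Tracking receiver is inoperative=not, Modem stage down=not, Main feed faulted=not → no input occurs → does not occur.
Transmit chain inoperative [OR]: Tracking loop down=not, #3 antenna drive faulted=occurs → at least one input occurs → occurs.
Satellite uplink lost [OR]: Antenna path lost=not, Transmit chain inoperative=occurs → at least one input occurs → occurs.

Yes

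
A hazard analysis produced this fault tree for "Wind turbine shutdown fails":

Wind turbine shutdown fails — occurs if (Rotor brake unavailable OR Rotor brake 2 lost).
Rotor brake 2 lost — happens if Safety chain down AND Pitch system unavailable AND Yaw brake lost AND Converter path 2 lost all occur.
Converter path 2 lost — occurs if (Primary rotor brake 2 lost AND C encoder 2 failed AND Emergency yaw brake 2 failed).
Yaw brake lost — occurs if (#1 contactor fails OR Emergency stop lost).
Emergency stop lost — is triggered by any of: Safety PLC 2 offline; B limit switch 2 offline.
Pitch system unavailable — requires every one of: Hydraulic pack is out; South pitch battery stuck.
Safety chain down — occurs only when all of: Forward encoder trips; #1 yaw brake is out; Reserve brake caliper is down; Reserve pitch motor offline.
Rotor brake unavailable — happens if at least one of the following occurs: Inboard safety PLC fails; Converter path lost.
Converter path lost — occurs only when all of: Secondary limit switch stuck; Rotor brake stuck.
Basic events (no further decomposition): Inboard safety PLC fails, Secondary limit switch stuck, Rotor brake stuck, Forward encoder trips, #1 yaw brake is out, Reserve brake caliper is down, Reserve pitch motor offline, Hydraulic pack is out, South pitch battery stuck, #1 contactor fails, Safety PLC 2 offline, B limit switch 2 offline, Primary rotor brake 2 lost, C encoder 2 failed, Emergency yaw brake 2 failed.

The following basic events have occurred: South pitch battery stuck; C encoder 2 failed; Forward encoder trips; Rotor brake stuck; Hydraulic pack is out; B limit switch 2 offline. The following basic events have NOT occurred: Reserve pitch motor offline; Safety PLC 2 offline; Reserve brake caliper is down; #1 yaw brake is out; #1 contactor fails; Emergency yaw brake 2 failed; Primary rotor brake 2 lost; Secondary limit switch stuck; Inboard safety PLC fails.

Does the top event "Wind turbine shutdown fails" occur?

No

Converter path lost [AND]: Secondary limit switch stuck=not, Rotor brake stuck=occurs → not all inputs occur → does not occur.
Rotor brake unavailable [OR]: Inboard safety PLC fails=not, Converter path lost=not → no input occurs → does not occur.
Safety chain down [AND]: Forward encoder trips=occurs, #1 yaw brake is out=not, Reserve brake caliper is down=not, Reserve pitch motor offline=not → not all inputs occur → does not occur.
Pitch system unavailable [AND]: Hydraulic pack is out=occurs, South pitch battery stuck=occurs → all inputs occur → occurs.
Emergency stop lost [OR]: Safety PLC 2 offline=not, B limit switch 2 offline=occurs → at least one input occurs → occurs.
Yaw brake lost [OR]: #1 contactor fails=not, Emergency stop lost=occurs → at least one input occurs → occurs.
Converter path 2 lost [AND]: Primary rotor brake 2 lost=not, C encoder 2 failed=occurs, Emergency yaw brake 2 failed=not → not all inputs occur → does not occur.
Rotor brake 2 lost [AND]: Safety chain down=not, Pitch system unavailable=occurs, Yaw brake lost=occurs, Converter path 2 lost=not → not all inputs occur → does not occur.
Wind turbine shutdown fails [OR]: Rotor brake unavailable=not, Rotor brake 2 lost=not → no input occurs → does not occur.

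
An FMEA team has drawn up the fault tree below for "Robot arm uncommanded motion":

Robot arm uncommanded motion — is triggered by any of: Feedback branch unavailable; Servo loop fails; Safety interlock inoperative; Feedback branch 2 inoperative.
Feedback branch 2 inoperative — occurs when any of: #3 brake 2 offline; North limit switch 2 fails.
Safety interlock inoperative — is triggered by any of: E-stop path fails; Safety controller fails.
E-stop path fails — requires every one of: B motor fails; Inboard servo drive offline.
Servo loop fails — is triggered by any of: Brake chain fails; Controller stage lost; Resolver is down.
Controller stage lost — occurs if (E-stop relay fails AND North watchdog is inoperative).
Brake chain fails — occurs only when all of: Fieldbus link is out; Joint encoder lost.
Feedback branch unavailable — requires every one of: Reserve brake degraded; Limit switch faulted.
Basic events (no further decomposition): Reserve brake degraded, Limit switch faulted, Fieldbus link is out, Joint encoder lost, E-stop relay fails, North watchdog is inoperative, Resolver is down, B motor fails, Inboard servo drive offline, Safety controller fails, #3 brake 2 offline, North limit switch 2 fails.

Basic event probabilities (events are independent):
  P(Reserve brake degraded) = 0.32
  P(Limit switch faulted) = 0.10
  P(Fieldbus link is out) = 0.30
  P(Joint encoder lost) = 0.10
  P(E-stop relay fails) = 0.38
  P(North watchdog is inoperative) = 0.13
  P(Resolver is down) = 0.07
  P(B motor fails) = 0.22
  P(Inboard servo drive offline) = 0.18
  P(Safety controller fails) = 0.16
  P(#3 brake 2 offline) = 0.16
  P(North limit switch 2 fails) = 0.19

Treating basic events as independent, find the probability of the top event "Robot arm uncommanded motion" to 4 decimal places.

P(Feedback branch unavailable) [AND] = 0.32 × 0.10 = 0.032000
P(Brake chain fails) [AND] = 0.30 × 0.10 = 0.030000
P(Controller stage lost) [AND] = 0.38 × 0.13 = 0.049400
P(Servo loop fails) [OR] = 1 − (1−0.030000) × (1−0.049400) × (1−0.07) = 0.142464
P(E-stop path fails) [AND] = 0.22 × 0.18 = 0.039600
P(Safety interlock inoperative) [OR] = 1 − (1−0.039600) × (1−0.16) = 0.193264
P(Feedback branch 2 inoperative) [OR] = 1 − (1−0.16) × (1−0.19) = 0.319600
P(Robot arm uncommanded motion) [OR] = 1 − (1−0.032000) × (1−0.142464) × (1−0.193264) × (1−0.319600) = 0.544358
Rounded to 4 decimal places: P(Robot arm uncommanded motion) ≈ 0.5444.

0.5444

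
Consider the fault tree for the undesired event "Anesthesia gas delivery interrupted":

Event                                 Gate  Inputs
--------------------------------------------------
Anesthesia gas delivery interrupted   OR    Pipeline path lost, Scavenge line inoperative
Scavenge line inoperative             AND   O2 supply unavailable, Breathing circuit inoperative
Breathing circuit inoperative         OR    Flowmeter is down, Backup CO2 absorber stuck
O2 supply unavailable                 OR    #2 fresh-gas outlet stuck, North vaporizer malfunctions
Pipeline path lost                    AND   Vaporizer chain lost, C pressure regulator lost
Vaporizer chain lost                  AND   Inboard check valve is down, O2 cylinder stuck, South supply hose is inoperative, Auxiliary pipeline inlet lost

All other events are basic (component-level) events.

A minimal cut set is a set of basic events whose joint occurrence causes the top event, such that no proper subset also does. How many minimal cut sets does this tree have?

Vaporizer chain lost [AND]: one cut set from each child combined → 1 × 1 × 1 × 1 = 1 cut set(s).
Pipeline path lost [AND]: one cut set from each child combined → 1 × 1 = 1 cut set(s).
O2 supply unavailable [OR]: union of children's cut sets → 2 cut set(s).
Breathing circuit inoperative [OR]: union of children's cut sets → 2 cut set(s).
Scavenge line inoperative [AND]: one cut set from each child combined → 2 × 2 = 4 cut set(s).
Anesthesia gas delivery interrupted [OR]: union of children's cut sets → 5 cut set(s).
Minimal cut sets: {Auxiliary pipeline inlet lost, C pressure regulator lost, Inboard check valve is down, O2 cylinder stuck, South supply hose is inoperative}; {#2 fresh-gas outlet stuck, Flowmeter is down}; {#2 fresh-gas outlet stuck, Backup CO2 absorber stuck}; {Flowmeter is down, North vaporizer malfunctions}; {Backup CO2 absorber stuck, North vaporizer malfunctions}.

5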